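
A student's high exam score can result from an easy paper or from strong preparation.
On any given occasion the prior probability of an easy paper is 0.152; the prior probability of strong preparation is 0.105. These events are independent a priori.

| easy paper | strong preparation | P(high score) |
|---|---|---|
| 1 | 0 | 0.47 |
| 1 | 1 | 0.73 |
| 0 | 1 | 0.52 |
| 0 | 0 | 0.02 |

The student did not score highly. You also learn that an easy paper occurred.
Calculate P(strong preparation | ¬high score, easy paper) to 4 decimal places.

P(¬high score | easy paper) = 0.53·0.895 + 0.27·0.105 = 0.474350 + 0.028350 = 0.502700
The strong preparation-present share is 0.27·0.105 = 0.028350.
P(strong preparation | ¬high score, easy paper) = 0.028350 / 0.502700 ≈ 0.0564

P(strong preparation | ¬high score, easy paper) ≈ 0.0564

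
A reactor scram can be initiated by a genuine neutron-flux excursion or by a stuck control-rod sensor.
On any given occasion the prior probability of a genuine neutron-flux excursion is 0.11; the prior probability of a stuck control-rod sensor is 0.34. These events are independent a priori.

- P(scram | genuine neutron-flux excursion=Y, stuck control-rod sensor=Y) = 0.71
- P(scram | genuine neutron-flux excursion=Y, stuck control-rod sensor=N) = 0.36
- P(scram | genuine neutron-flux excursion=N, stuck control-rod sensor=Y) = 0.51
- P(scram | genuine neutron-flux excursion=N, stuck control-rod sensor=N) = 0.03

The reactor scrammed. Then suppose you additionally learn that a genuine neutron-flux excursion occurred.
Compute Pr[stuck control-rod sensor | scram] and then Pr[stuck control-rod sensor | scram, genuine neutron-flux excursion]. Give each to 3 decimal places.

Pr[stuck control-rod sensor | scram] ≈ 0.805; Pr[stuck control-rod sensor | scram, genuine neutron-flux excursion] ≈ 0.504

For the numerator, keep only stuck control-rod sensor=true terms: 0.154326 + 0.026554 = 0.180880
The normalizing constant is 0.03×0.89×0.66 + 0.51×0.89×0.34 + 0.36×0.11×0.66 + 0.71×0.11×0.34 = 0.224638
Posterior = 0.180880 / 0.224638 ≈ 0.805

Now condition on the additional information:
For the numerator, keep only stuck control-rod sensor=true terms: 0.71*0.34 = 0.241400
Denominator P(scram | genuine neutron-flux excursion): 0.36*0.66 + 0.71*0.34 = 0.479000
Posterior = 0.241400 / 0.479000 ≈ 0.504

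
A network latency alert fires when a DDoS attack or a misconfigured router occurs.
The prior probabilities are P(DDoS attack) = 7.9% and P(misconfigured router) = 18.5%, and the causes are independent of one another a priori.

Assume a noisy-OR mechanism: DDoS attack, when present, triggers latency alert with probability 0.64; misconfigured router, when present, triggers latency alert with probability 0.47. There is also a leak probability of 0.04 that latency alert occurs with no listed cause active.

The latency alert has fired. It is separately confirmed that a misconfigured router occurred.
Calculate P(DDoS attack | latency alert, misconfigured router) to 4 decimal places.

P(DDoS attack | latency alert, misconfigured router) ≈ 0.1248

Under noisy-OR, P(latency alert | causes) = 1 − (1−0.04)·∏(1−qᵢ) over the active causes.
P(latency alert | misconfigured router) = 0.4912·0.921 + 0.816832·0.079 = 0.452395 + 0.064530 = 0.516925
Of this, 0.064530 comes from 0.816832·0.079 (the DDoS attack=true cases).
Hence the posterior is 0.064530/0.516925 ≈ 0.1248.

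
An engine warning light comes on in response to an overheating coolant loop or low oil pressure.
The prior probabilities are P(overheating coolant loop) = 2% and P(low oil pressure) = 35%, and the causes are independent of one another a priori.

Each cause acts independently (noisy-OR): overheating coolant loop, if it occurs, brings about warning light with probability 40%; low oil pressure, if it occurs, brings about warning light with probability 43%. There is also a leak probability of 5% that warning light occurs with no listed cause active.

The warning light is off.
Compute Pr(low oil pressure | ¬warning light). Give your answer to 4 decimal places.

Pr(low oil pressure | ¬warning light) ≈ 0.2348

Under noisy-OR, P(warning light | causes) = 1 − (1−0.05)·∏(1−qᵢ) over the active causes.
Weight on low oil pressure=true, given the evidence: 0.185734 + 0.002274 = 0.188008
The normalizing constant is 0.95×0.98×0.65 + 0.5415×0.98×0.35 + 0.57×0.02×0.65 + 0.3249×0.02×0.35 = 0.800568
P(low oil pressure | ¬warning light) = 0.188008/0.800568 ≈ 0.2348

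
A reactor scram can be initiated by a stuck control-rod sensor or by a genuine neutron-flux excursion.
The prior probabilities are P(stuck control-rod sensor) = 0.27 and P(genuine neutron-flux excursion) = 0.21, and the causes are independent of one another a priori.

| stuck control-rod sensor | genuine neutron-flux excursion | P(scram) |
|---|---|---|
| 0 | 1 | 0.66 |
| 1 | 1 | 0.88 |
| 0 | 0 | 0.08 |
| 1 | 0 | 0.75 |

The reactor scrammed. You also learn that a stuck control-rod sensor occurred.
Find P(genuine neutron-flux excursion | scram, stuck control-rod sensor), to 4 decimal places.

P(genuine neutron-flux excursion | scram, stuck control-rod sensor) ≈ 0.2377

Numerator (weight on configurations with genuine neutron-flux excursion): 0.88·0.21 = 0.184800
The normalizing constant is 0.75·0.79 + 0.88·0.21 = 0.777300
Posterior = 0.184800 / 0.777300 ≈ 0.2377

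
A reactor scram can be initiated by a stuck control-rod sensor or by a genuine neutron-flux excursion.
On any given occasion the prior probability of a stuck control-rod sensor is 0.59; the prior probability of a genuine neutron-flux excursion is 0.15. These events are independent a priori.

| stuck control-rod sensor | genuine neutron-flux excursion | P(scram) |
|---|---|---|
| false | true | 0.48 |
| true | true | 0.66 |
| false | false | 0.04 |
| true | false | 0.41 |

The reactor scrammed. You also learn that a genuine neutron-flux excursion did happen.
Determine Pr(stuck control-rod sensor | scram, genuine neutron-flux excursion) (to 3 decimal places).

P(scram | genuine neutron-flux excursion) = 0.48·0.41 + 0.66·0.59 = 0.196800 + 0.389400 = 0.586200
The stuck control-rod sensor-present share is 0.66·0.59 = 0.389400.
P(stuck control-rod sensor | scram, genuine neutron-flux excursion) = 0.389400 / 0.586200 ≈ 0.664

Pr(stuck control-rod sensor | scram, genuine neutron-flux excursion) ≈ 0.664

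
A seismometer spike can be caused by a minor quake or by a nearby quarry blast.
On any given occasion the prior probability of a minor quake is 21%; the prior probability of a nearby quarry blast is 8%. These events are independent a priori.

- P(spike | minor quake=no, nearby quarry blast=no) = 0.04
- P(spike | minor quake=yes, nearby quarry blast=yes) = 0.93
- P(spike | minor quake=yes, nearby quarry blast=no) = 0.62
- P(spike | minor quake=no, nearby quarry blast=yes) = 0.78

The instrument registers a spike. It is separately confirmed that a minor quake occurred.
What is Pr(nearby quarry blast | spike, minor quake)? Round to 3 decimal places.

Pr(nearby quarry blast | spike, minor quake) ≈ 0.115

For the numerator, keep only nearby quarry blast=true terms: 0.93·0.08 = 0.074400
Normalizer over all consistent configurations: 0.62·0.92 + 0.93·0.08 = 0.644800
Posterior = 0.074400 / 0.644800 ≈ 0.115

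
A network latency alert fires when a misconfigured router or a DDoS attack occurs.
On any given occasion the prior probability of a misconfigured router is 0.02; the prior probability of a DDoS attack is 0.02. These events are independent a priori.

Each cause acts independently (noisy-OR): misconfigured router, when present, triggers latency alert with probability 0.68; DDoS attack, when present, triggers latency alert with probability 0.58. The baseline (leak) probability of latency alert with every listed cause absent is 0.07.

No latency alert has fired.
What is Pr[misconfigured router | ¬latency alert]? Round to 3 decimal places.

Under noisy-OR, P(latency alert | causes) = 1 − (1−0.07)·∏(1−qᵢ) over the active causes.
For the numerator, keep only misconfigured router=true terms: 0.005833 + 0.000050 = 0.005883
Denominator P(¬latency alert): 0.93*0.98*0.98 + 0.3906*0.98*0.02 + 0.2976*0.02*0.98 + 0.124992*0.02*0.02 = 0.906711
Posterior = 0.005883 / 0.906711 ≈ 0.006

Pr[misconfigured router | ¬latency alert] ≈ 0.006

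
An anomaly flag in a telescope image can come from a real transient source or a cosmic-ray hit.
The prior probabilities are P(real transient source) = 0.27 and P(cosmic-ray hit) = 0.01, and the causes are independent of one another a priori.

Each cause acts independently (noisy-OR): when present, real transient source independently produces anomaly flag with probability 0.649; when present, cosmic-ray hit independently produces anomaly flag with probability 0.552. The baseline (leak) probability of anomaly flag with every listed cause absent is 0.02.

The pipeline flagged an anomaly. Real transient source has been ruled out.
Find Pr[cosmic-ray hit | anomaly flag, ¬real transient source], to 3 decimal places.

Under noisy-OR, P(anomaly flag | causes) = 1 − (1−0.02)·∏(1−qᵢ) over the active causes.
Enumerate both values of cosmic-ray hit and weight by the priors:
  P(anomaly flag | ¬real transient source) = 0.02·0.99 + 0.56096·0.01
        = 0.019800 + 0.005610 = 0.025410
Configurations with cosmic-ray hit contribute 0.005610, so
  P(cosmic-ray hit | anomaly flag, ¬real transient source) = 0.005610 / 0.025410 ≈ 0.221

Pr[cosmic-ray hit | anomaly flag, ¬real transient source] ≈ 0.221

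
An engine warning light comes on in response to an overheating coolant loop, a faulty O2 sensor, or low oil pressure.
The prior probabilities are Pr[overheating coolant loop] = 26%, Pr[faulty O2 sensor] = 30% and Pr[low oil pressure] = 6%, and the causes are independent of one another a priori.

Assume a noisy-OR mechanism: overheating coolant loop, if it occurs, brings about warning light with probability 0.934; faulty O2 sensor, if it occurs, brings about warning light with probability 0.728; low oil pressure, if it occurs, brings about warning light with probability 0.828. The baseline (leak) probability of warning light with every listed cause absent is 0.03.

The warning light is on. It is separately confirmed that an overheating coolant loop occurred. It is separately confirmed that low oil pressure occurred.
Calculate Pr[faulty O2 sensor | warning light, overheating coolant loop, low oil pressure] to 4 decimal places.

Pr[faulty O2 sensor | warning light, overheating coolant loop, low oil pressure] ≈ 0.3017

Under noisy-OR, P(warning light | causes) = 1 − (1−0.03)·∏(1−qᵢ) over the active causes.
P(warning light | overheating coolant loop, low oil pressure) = 0.988989×0.7 + 0.997005×0.3 = 0.692292 + 0.299102 = 0.991394
Restricting to configurations with faulty O2 sensor present: 0.997005×0.3 = 0.299102.
Hence the posterior is 0.299102/0.991394 ≈ 0.3017.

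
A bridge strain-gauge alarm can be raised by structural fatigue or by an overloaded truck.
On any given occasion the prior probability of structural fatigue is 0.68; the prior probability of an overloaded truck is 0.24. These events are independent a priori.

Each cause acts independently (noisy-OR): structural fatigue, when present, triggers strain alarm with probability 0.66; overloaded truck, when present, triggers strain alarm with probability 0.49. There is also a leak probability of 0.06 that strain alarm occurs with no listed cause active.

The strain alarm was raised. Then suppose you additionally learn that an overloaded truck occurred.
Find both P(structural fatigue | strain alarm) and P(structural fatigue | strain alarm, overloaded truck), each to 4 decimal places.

P(structural fatigue | strain alarm) ≈ 0.8995; P(structural fatigue | strain alarm, overloaded truck) ≈ 0.7736

Under noisy-OR, P(strain alarm | causes) = 1 − (1−0.06)·∏(1−qᵢ) over the active causes.
P(strain alarm) = 0.06×0.32×0.76 + 0.5206×0.32×0.24 + 0.6804×0.68×0.76 + 0.837004×0.68×0.24 = 0.014592 + 0.039982 + 0.351631 + 0.136599 = 0.542804
Restricting to configurations with structural fatigue present: 0.351631 + 0.136599 = 0.488230.
So P(structural fatigue | strain alarm) = 0.488230/0.542804 ≈ 0.8995.

Now condition on the additional information:
Weight on structural fatigue=true, given the evidence: 0.837004·0.68 = 0.569163
The normalizing constant is 0.5206·0.32 + 0.837004·0.68 = 0.735755
Posterior = 0.569163 / 0.735755 ≈ 0.7736
The drop from 0.8995 to 0.7736 is the explaining-away (discounting) effect.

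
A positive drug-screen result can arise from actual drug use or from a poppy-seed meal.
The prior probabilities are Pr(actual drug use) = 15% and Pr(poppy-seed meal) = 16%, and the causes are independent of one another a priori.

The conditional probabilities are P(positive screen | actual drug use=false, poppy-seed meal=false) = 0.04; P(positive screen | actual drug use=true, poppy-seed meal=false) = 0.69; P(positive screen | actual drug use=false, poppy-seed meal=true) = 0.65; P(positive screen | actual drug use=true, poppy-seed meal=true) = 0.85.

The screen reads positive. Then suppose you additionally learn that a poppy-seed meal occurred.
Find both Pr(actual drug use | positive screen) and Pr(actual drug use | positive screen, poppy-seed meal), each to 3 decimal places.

Pr(actual drug use | positive screen) ≈ 0.479; Pr(actual drug use | positive screen, poppy-seed meal) ≈ 0.188

By total probability over the 4 (actual drug use, poppy-seed meal) configurations:
  P(positive screen) = 0.04·0.85·0.84 + 0.65·0.85·0.16 + 0.69·0.15·0.84 + 0.85·0.15·0.16
        = 0.028560 + 0.088400 + 0.086940 + 0.020400 = 0.224300
Keeping only the actual drug use-present terms gives 0.107340, so
  P(actual drug use | positive screen) = 0.107340 / 0.224300 ≈ 0.479

Now also conditioning on poppy-seed meal=true:
Enumerate both values of actual drug use and weight by the priors:
  P(positive screen | poppy-seed meal) = 0.65×0.85 + 0.85×0.15
        = 0.552500 + 0.127500 = 0.680000
Configurations with actual drug use contribute 0.127500, so
  P(actual drug use | positive screen, poppy-seed meal) = 0.127500 / 0.680000 ≈ 0.188
— poppy-seed meal explains away the evidence for actual drug use.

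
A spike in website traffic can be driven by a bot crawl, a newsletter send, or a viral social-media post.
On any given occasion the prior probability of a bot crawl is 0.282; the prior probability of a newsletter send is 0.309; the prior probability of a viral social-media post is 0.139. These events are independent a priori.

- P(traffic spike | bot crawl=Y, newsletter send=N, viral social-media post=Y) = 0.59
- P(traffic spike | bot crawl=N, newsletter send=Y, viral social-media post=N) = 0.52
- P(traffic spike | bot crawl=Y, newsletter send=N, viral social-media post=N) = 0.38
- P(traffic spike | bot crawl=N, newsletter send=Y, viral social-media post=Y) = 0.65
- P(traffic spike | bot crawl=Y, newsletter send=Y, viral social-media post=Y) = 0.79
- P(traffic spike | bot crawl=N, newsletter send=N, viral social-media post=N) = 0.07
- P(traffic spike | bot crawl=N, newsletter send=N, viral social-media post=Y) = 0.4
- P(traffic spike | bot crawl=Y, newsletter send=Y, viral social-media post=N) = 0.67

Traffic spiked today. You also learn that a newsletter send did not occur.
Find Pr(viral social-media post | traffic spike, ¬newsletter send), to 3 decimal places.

Pr(viral social-media post | traffic spike, ¬newsletter send) ≈ 0.317

For the numerator, keep only viral social-media post=true terms: 0.039921 + 0.023127 = 0.063048
The normalizing constant is 0.07*0.718*0.861 + 0.4*0.718*0.139 + 0.38*0.282*0.861 + 0.59*0.282*0.139 = 0.198587
Posterior = 0.063048 / 0.198587 ≈ 0.317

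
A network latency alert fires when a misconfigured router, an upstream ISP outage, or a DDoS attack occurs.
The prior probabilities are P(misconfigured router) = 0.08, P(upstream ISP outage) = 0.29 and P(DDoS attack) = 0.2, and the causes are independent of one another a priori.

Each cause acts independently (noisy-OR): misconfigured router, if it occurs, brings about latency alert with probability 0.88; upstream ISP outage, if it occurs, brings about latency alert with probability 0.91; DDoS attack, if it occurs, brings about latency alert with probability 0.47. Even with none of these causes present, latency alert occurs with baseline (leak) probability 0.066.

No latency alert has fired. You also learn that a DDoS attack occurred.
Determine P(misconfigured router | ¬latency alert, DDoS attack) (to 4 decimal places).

Under noisy-OR, P(latency alert | causes) = 1 − (1−0.066)·∏(1−qᵢ) over the active causes.
By total probability over the 4 (misconfigured router, upstream ISP outage) configurations:
  P(¬latency alert | DDoS attack) = 0.49502×0.92×0.71 + 0.044552×0.92×0.29 + 0.059402×0.08×0.71 + 0.005346×0.08×0.29
        = 0.323347 + 0.011886 + 0.003374 + 0.000124 = 0.338731
Keeping only the misconfigured router-present terms gives 0.003498, so
  P(misconfigured router | ¬latency alert, DDoS attack) = 0.003498 / 0.338731 ≈ 0.0103

P(misconfigured router | ¬latency alert, DDoS attack) ≈ 0.0103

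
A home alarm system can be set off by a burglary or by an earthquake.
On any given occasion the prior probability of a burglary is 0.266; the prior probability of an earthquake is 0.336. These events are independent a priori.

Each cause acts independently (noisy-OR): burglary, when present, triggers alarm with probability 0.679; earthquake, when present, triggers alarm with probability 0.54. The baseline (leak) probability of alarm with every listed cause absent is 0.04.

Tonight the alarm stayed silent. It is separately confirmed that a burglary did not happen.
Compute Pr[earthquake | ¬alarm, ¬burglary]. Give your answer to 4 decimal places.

Under noisy-OR, P(alarm | causes) = 1 − (1−0.04)·∏(1−qᵢ) over the active causes.
Weight on earthquake=true, given the evidence: 0.4416*0.336 = 0.148378
Normalizer over all consistent configurations: 0.96*0.664 + 0.4416*0.336 = 0.785818
P(earthquake | ¬alarm, ¬burglary) = 0.148378/0.785818 ≈ 0.1888

Pr[earthquake | ¬alarm, ¬burglary] ≈ 0.1888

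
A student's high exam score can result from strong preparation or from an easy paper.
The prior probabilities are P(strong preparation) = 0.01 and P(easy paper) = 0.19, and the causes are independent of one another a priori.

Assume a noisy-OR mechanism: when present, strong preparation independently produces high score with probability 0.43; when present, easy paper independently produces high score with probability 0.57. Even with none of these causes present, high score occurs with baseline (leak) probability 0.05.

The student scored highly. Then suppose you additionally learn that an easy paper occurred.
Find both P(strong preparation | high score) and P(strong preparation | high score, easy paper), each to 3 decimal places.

P(strong preparation | high score) ≈ 0.033; P(strong preparation | high score, easy paper) ≈ 0.013

Under noisy-OR, P(high score | causes) = 1 − (1−0.05)·∏(1−qᵢ) over the active causes.
Weight on strong preparation=true, given the evidence: 0.003714 + 0.001458 = 0.005172
The normalizing constant is 0.05×0.99×0.81 + 0.5915×0.99×0.19 + 0.4585×0.01×0.81 + 0.767155×0.01×0.19 = 0.156528
Posterior = 0.005172 / 0.156528 ≈ 0.033

Now condition on the additional information:
Enumerate both values of strong preparation and weight by the priors:
  P(high score | easy paper) = 0.5915·0.99 + 0.767155·0.01
        = 0.585585 + 0.007672 = 0.593257
Keeping only the strong preparation-present terms gives 0.007672, so
  P(strong preparation | high score, easy paper) = 0.007672 / 0.593257 ≈ 0.013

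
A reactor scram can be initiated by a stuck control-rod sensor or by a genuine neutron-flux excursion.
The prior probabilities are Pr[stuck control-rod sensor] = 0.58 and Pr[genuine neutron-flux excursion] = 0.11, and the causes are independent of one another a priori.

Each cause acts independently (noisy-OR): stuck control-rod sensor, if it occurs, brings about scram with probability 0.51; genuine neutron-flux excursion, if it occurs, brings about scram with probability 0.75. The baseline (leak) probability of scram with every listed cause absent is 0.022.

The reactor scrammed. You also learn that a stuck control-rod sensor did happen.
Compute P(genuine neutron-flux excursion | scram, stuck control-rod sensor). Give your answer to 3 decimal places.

P(genuine neutron-flux excursion | scram, stuck control-rod sensor) ≈ 0.173

Under noisy-OR, P(scram | causes) = 1 − (1−0.022)·∏(1−qᵢ) over the active causes.
P(scram | stuck control-rod sensor) = 0.52078·0.89 + 0.880195·0.11 = 0.463494 + 0.096821 = 0.560315
Restricting to configurations with genuine neutron-flux excursion present: 0.880195·0.11 = 0.096821.
P(genuine neutron-flux excursion | scram, stuck control-rod sensor) = 0.096821 / 0.560315 ≈ 0.173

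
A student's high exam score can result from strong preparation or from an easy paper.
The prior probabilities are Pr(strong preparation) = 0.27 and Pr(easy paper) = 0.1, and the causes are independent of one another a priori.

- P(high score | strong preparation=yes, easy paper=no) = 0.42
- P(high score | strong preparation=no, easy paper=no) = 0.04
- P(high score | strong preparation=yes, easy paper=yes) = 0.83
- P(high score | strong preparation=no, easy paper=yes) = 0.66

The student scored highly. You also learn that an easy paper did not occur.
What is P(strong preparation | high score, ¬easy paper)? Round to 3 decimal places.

For the numerator, keep only strong preparation=true terms: 0.42·0.27 = 0.113400
The normalizing constant is 0.04·0.73 + 0.42·0.27 = 0.142600
P(strong preparation | high score, ¬easy paper) = 0.113400/0.142600 ≈ 0.795

P(strong preparation | high score, ¬easy paper) ≈ 0.795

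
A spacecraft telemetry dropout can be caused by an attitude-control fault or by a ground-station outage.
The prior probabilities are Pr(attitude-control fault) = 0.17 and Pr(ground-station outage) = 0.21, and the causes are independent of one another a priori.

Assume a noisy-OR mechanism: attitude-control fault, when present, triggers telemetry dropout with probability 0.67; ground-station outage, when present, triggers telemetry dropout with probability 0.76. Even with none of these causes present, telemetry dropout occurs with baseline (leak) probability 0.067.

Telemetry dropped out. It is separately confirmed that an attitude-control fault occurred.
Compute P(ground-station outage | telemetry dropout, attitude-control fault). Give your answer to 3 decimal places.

Under noisy-OR, P(telemetry dropout | causes) = 1 − (1−0.067)·∏(1−qᵢ) over the active causes.
P(telemetry dropout | attitude-control fault) = 0.69211·0.79 + 0.926106·0.21 = 0.546767 + 0.194482 = 0.741249
The ground-station outage-present share is 0.926106·0.21 = 0.194482.
Hence the posterior is 0.194482/0.741249 ≈ 0.262.

P(ground-station outage | telemetry dropout, attitude-control fault) ≈ 0.262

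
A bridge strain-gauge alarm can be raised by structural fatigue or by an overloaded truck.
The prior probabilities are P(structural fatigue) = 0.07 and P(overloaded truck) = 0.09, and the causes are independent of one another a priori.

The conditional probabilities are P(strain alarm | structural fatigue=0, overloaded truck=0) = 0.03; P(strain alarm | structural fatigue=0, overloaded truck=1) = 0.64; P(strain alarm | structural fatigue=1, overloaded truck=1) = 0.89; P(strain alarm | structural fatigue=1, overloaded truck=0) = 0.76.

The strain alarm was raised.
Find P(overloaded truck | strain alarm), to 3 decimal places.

P(overloaded truck | strain alarm) ≈ 0.445

P(strain alarm) = 0.03×0.93×0.91 + 0.64×0.93×0.09 + 0.76×0.07×0.91 + 0.89×0.07×0.09 = 0.025389 + 0.053568 + 0.048412 + 0.005607 = 0.132976
The overloaded truck-present share is 0.053568 + 0.005607 = 0.059175.
So P(overloaded truck | strain alarm) = 0.059175/0.132976 ≈ 0.445.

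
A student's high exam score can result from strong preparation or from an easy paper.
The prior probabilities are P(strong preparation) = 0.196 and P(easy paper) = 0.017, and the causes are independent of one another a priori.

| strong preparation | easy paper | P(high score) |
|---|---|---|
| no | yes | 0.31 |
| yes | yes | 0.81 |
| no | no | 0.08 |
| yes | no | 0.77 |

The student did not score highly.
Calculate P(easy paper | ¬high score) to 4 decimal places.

By total probability over the 4 (strong preparation, easy paper) configurations:
  P(¬high score) = 0.92·0.804·0.983 + 0.69·0.804·0.017 + 0.23·0.196·0.983 + 0.19·0.196·0.017
        = 0.727105 + 0.009431 + 0.044314 + 0.000633 = 0.781483
Keeping only the easy paper-present terms gives 0.010064, so
  P(easy paper | ¬high score) = 0.010064 / 0.781483 ≈ 0.0129

P(easy paper | ¬high score) ≈ 0.0129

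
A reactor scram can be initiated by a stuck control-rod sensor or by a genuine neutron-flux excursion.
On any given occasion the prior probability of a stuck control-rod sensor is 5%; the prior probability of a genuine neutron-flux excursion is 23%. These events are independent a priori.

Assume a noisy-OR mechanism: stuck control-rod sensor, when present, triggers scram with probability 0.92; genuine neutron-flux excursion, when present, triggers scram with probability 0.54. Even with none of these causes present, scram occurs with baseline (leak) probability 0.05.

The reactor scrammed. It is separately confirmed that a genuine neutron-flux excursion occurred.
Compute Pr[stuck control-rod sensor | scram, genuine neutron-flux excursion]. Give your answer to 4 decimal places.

Pr[stuck control-rod sensor | scram, genuine neutron-flux excursion] ≈ 0.0828

Under noisy-OR, P(scram | causes) = 1 − (1−0.05)·∏(1−qᵢ) over the active causes.
P(scram | genuine neutron-flux excursion) = 0.563×0.95 + 0.96504×0.05 = 0.534850 + 0.048252 = 0.583102
Restricting to configurations with stuck control-rod sensor present: 0.96504×0.05 = 0.048252.
So P(stuck control-rod sensor | scram, genuine neutron-flux excursion) = 0.048252/0.583102 ≈ 0.0828.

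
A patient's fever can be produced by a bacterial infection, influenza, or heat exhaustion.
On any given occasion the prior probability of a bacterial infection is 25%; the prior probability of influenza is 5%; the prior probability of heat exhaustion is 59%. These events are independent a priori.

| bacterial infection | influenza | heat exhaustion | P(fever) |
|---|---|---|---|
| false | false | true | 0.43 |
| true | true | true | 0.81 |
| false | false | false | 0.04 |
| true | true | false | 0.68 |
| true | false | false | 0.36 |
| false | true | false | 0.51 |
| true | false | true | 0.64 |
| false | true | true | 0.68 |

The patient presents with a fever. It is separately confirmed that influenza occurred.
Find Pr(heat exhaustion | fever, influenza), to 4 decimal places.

Pr(heat exhaustion | fever, influenza) ≈ 0.6498

Weight on heat exhaustion=true, given the evidence: 0.300900 + 0.119475 = 0.420375
Denominator P(fever | influenza): 0.51*0.75*0.41 + 0.68*0.75*0.59 + 0.68*0.25*0.41 + 0.81*0.25*0.59 = 0.646900
P(heat exhaustion | fever, influenza) = 0.420375/0.646900 ≈ 0.6498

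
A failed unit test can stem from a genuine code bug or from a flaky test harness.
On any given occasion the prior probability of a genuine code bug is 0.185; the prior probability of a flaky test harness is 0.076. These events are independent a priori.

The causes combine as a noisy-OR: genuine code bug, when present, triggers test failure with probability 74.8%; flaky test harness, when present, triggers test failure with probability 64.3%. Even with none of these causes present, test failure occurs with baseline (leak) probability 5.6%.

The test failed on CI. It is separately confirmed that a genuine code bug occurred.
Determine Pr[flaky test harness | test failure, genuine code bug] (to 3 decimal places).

Pr[flaky test harness | test failure, genuine code bug] ≈ 0.090

Under noisy-OR, P(test failure | causes) = 1 − (1−0.056)·∏(1−qᵢ) over the active causes.
Weight on flaky test harness=true, given the evidence: 0.915074*0.076 = 0.069546
Denominator P(test failure | genuine code bug): 0.762112*0.924 + 0.915074*0.076 = 0.773737
Posterior = 0.069546 / 0.773737 ≈ 0.090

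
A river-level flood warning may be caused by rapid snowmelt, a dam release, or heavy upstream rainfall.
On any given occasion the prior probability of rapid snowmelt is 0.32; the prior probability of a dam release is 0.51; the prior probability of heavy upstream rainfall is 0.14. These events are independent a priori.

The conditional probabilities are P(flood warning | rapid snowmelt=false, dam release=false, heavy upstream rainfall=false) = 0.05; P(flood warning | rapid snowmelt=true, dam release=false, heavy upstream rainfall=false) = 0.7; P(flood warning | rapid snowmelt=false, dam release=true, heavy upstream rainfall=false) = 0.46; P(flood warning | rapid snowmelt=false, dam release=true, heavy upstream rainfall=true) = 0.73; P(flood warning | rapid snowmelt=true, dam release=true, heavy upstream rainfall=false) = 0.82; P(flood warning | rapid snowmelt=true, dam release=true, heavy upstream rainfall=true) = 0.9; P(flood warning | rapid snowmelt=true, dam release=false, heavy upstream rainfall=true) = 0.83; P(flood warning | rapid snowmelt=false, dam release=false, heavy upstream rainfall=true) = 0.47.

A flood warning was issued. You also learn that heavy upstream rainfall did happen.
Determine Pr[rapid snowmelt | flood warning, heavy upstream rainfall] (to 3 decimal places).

Pr[rapid snowmelt | flood warning, heavy upstream rainfall] ≈ 0.403

P(flood warning | heavy upstream rainfall) = 0.47·0.68·0.49 + 0.73·0.68·0.51 + 0.83·0.32·0.49 + 0.9·0.32·0.51 = 0.156604 + 0.253164 + 0.130144 + 0.146880 = 0.686792
Restricting to configurations with rapid snowmelt present: 0.130144 + 0.146880 = 0.277024.
P(rapid snowmelt | flood warning, heavy upstream rainfall) = 0.277024 / 0.686792 ≈ 0.403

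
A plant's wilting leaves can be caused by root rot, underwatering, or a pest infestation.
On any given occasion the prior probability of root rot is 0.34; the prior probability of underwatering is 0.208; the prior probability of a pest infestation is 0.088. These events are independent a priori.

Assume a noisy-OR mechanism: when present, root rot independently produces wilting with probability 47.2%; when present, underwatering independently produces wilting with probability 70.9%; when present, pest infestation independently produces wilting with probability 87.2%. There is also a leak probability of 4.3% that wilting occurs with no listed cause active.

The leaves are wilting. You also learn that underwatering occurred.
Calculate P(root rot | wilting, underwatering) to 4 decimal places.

P(root rot | wilting, underwatering) ≈ 0.3747

Under noisy-OR, P(wilting | causes) = 1 − (1−0.043)·∏(1−qᵢ) over the active causes.
Sum P(wilting|·) weighted by the priors over the 4 (root rot, pest infestation) configurations:
  P(wilting | underwatering) = 0.721513·0.66·0.912 + 0.964354·0.66·0.088 + 0.852959·0.34·0.912 + 0.981179·0.34·0.088
        = 0.434293 + 0.056010 + 0.264486 + 0.029357 = 0.784146
The terms with root rot present sum to 0.293843, so
  P(root rot | wilting, underwatering) = 0.293843 / 0.784146 ≈ 0.3747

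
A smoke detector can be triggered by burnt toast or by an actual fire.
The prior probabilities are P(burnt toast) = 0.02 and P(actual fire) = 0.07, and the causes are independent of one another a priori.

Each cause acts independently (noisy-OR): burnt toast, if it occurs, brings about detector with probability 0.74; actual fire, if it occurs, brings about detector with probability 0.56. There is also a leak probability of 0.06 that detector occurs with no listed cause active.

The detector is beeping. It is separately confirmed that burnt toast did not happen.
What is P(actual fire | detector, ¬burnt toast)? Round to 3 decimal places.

P(actual fire | detector, ¬burnt toast) ≈ 0.424

Under noisy-OR, P(detector | causes) = 1 − (1−0.06)·∏(1−qᵢ) over the active causes.
Sum P(detector|·) weighted by the priors over both values of actual fire:
  P(detector | ¬burnt toast) = 0.06*0.93 + 0.5864*0.07
        = 0.055800 + 0.041048 = 0.096848
The terms with actual fire present sum to 0.041048, so
  P(actual fire | detector, ¬burnt toast) = 0.041048 / 0.096848 ≈ 0.424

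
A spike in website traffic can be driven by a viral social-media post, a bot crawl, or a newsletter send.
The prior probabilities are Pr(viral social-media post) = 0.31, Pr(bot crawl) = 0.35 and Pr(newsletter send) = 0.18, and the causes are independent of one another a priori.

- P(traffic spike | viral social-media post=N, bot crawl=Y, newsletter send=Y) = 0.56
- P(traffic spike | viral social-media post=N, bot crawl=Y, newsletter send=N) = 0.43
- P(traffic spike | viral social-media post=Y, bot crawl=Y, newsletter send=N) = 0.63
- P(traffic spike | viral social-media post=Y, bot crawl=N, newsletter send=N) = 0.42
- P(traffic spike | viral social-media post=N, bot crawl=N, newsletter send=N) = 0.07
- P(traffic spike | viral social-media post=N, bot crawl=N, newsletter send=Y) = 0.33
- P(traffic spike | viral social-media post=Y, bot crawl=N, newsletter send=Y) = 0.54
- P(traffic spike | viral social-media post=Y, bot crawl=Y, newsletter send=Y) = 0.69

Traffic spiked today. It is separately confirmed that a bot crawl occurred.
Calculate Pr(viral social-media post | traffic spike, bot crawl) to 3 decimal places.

P(traffic spike | bot crawl) = 0.43*0.69*0.82 + 0.56*0.69*0.18 + 0.63*0.31*0.82 + 0.69*0.31*0.18 = 0.243294 + 0.069552 + 0.160146 + 0.038502 = 0.511494
Restricting to configurations with viral social-media post present: 0.160146 + 0.038502 = 0.198648.
P(viral social-media post | traffic spike, bot crawl) = 0.198648 / 0.511494 ≈ 0.388

Pr(viral social-media post | traffic spike, bot crawl) ≈ 0.388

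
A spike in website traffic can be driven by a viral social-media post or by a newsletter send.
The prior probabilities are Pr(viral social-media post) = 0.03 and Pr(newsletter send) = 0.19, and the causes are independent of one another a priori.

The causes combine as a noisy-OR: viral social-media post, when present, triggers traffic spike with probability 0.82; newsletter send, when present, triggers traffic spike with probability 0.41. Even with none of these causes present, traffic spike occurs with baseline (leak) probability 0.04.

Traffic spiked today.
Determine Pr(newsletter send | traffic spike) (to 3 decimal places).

Pr(newsletter send | traffic spike) ≈ 0.623

Under noisy-OR, P(traffic spike | causes) = 1 − (1−0.04)·∏(1−qᵢ) over the active causes.
For the numerator, keep only newsletter send=true terms: 0.079912 + 0.005119 = 0.085031
The normalizing constant is 0.04*0.97*0.81 + 0.4336*0.97*0.19 + 0.8272*0.03*0.81 + 0.898048*0.03*0.19 = 0.136560
Posterior = 0.085031 / 0.136560 ≈ 0.623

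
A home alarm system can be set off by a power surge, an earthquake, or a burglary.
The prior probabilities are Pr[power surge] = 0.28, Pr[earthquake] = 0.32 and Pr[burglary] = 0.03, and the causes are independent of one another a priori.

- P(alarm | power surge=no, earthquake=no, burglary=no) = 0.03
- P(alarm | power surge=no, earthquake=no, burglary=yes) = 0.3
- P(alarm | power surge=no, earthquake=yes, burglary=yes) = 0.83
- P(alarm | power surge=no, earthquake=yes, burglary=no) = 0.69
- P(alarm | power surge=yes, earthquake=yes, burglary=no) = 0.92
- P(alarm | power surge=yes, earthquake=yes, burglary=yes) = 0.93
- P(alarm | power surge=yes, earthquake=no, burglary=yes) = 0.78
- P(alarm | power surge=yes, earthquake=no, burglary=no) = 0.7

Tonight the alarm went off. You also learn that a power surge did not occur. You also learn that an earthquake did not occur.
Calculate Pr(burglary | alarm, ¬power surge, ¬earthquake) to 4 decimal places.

Pr(burglary | alarm, ¬power surge, ¬earthquake) ≈ 0.2362

Enumerate both values of burglary and weight by the priors:
  P(alarm | ¬power surge, ¬earthquake) = 0.03·0.97 + 0.3·0.03
        = 0.029100 + 0.009000 = 0.038100
Keeping only the burglary-present terms gives 0.009000, so
  P(burglary | alarm, ¬power surge, ¬earthquake) = 0.009000 / 0.038100 ≈ 0.2362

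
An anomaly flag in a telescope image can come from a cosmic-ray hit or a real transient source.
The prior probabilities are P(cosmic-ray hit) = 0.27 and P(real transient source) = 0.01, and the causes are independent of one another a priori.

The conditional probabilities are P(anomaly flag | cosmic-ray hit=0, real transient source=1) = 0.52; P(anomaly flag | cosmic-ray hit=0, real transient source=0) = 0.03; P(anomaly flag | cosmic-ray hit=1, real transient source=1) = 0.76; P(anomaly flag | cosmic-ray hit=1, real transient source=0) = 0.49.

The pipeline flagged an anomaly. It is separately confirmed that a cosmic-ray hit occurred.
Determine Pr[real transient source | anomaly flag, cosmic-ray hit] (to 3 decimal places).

P(anomaly flag | cosmic-ray hit) = 0.49*0.99 + 0.76*0.01 = 0.485100 + 0.007600 = 0.492700
The real transient source-present share is 0.76*0.01 = 0.007600.
So P(real transient source | anomaly flag, cosmic-ray hit) = 0.007600/0.492700 ≈ 0.015.

Pr[real transient source | anomaly flag, cosmic-ray hit] ≈ 0.015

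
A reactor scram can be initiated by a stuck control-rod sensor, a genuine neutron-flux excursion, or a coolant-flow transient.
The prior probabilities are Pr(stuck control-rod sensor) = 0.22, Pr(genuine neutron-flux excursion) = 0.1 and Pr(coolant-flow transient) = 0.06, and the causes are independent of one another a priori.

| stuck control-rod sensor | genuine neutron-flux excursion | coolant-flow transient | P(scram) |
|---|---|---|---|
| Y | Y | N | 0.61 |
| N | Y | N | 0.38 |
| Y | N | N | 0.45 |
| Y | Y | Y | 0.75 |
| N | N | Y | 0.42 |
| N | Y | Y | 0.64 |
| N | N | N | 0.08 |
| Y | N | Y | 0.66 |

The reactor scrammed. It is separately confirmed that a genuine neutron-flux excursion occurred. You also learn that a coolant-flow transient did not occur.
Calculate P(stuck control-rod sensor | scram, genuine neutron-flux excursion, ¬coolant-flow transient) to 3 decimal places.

For the numerator, keep only stuck control-rod sensor=true terms: 0.61*0.22 = 0.134200
The normalizing constant is 0.38*0.78 + 0.61*0.22 = 0.430600
Posterior = 0.134200 / 0.430600 ≈ 0.312

P(stuck control-rod sensor | scram, genuine neutron-flux excursion, ¬coolant-flow transient) ≈ 0.312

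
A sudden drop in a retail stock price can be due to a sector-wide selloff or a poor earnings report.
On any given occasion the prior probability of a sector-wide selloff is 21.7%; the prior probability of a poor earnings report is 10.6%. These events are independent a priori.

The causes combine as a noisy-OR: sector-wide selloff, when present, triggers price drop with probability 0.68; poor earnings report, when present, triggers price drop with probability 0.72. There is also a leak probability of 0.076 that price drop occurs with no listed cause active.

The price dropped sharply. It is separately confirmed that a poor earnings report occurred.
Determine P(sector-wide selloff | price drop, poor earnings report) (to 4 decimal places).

P(sector-wide selloff | price drop, poor earnings report) ≈ 0.2554

Under noisy-OR, P(price drop | causes) = 1 − (1−0.076)·∏(1−qᵢ) over the active causes.
For the numerator, keep only sector-wide selloff=true terms: 0.91721·0.217 = 0.199035
Normalizer over all consistent configurations: 0.74128·0.783 + 0.91721·0.217 = 0.779457
Posterior = 0.199035 / 0.779457 ≈ 0.2554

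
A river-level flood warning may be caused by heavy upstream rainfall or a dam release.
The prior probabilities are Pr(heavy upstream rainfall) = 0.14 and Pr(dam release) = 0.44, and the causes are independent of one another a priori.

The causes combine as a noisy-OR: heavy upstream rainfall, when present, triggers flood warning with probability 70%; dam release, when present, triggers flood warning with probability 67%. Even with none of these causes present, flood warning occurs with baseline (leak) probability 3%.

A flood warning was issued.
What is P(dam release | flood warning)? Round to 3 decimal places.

Under noisy-OR, P(flood warning | causes) = 1 − (1−0.03)·∏(1−qᵢ) over the active causes.
Weight on dam release=true, given the evidence: 0.257274 + 0.055685 = 0.312959
Denominator P(flood warning): 0.03*0.86*0.56 + 0.6799*0.86*0.44 + 0.709*0.14*0.56 + 0.90397*0.14*0.44 = 0.382993
P(dam release | flood warning) = 0.312959/0.382993 ≈ 0.817

P(dam release | flood warning) ≈ 0.817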